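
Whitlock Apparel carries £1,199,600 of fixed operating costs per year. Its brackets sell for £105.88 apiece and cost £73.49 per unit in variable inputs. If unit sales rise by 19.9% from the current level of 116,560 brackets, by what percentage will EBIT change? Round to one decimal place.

Contribution at this volume is 116,560 × £32.39 = £3,775,378.40.
Subtracting fixed costs: EBIT = £3,775,378.40 − £1,199,600 = £2,575,778.40.
Degree of operating leverage = £3,775,378.40 / £2,575,778.40 = 1.4657.
So EBIT moves 1.4657 × (+19.9%) = +29.2%.

+29.2%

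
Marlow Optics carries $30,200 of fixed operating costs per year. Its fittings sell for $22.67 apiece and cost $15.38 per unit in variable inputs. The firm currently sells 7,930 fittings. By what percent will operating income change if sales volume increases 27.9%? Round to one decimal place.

Contribution at this volume is 7,930 × $7.29 = $57,809.70.
Subtracting fixed costs: EBIT = $57,809.70 − $30,200 = $27,609.70.
DOL = contribution ÷ EBIT = $57,809.70 ÷ $27,609.70 = 2.0938.
%ΔEBIT = DOL × %ΔSales = 2.0938 × +27.9% = +58.4%.

+58.4%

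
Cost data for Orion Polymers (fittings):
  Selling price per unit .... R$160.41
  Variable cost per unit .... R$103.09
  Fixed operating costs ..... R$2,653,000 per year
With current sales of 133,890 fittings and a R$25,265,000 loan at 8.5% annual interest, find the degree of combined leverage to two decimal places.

Contribution at this volume is 133,890 × R$57.32 = R$7,674,574.80.
EBIT = R$7,674,574.80 − R$2,653,000 = R$5,021,574.80. Interest = R$2,147,525.00.
DOL = R$7,674,574.80 ÷ R$5,021,574.80 = 1.5283; DFL = R$5,021,574.80 ÷ R$2,874,049.80 = 1.7472.
DCL = DOL × DFL = 1.5283 × 1.7472 = 2.6702.

2.67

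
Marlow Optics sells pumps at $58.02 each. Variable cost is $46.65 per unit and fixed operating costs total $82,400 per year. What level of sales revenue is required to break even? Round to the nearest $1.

$420,479

CM per unit = $58.02 − $46.65 = $11.37; CM ratio = $11.37 / $58.02 = 0.1960.
Break-even revenue = fixed costs × price ÷ CM = $82,400 × $58.02 ÷ $11.37 = $420,479.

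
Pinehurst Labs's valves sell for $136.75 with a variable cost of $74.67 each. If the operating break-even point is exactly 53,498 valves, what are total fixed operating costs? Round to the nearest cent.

$3,321,155.84

Unit CM = price − variable cost = $136.75 − $74.67 = $62.08.
Fixed costs = break-even units × CM = 53,498 × $62.08 = $3,321,155.84.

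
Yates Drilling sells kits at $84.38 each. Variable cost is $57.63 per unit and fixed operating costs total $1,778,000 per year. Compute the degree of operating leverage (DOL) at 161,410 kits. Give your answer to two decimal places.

1.70

Total contribution margin = 161,410 × $26.75 = $4,317,717.50.
EBIT = $4,317,717.50 − $1,778,000 = $2,539,717.50.
So DOL = total CM / EBIT = $4,317,717.50 / $2,539,717.50 = 1.7001.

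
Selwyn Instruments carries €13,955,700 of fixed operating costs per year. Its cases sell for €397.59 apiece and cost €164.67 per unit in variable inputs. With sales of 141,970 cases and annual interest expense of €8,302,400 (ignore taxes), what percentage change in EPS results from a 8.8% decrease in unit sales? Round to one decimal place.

-26.9%

Total contribution margin = 141,970 × €232.92 = €33,067,652.40.
Operating income = contribution − fixed costs = €33,067,652.40 − €13,955,700 = €19,111,952.40.
After interest of €8,302,400.00, pre-tax earnings = €10,809,552.40.
Degree of combined leverage = contribution ÷ (EBIT − I) = €33,067,652.40 ÷ €10,809,552.40 = 3.0591.
EPS therefore changes by 3.0591 × (-8.8%) = -26.9%.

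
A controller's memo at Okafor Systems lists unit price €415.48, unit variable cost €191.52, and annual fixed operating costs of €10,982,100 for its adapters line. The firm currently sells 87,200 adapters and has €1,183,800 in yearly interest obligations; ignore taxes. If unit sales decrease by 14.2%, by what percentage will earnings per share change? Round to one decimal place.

Total contribution margin = 87,200 × €223.96 = €19,529,312.00.
EBIT = €19,529,312.00 − €10,982,100 = €8,547,212.00.
Interest = €1,183,800.00, so EBIT − I = €7,363,412.00.
DCL = total CM / (EBIT − I) = €19,529,312.00 / €7,363,412.00 = 2.6522.
%ΔEPS = DCL × %ΔSales = 2.6522 × -14.2% = -37.7%.

-37.7%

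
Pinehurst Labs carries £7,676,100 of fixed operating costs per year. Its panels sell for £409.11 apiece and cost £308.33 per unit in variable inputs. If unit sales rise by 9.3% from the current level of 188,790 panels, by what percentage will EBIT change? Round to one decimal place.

Contribution at this volume is 188,790 × £100.78 = £19,026,256.20.
Subtracting fixed costs: EBIT = £19,026,256.20 − £7,676,100 = £11,350,156.20.
Degree of operating leverage = £19,026,256.20 / £11,350,156.20 = 1.6763.
%ΔEBIT = DOL × %ΔSales = 1.6763 × +9.3% = +15.6%.

+15.6%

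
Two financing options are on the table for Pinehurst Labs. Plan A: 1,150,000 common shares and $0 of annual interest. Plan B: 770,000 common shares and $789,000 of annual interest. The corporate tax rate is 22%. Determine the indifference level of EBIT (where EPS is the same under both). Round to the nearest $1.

$2,387,763

Set EPS_A = EPS_B: (EBIT − $0)(1 − 0.22) ÷ 1,150,000 = (EBIT − $789,000)(1 − 0.22) ÷ 770,000.
Cancelling (1 − t) and cross-multiplying: 770,000·(EBIT − 0) = 1,150,000·(EBIT − 789,000).
EBIT × (1,150,000 − 770,000) = 789,000 × 1,150,000 − 0 × 770,000 = 907,350,000,000, so EBIT = 907,350,000,000 ÷ 380,000 = 2,387,763.16.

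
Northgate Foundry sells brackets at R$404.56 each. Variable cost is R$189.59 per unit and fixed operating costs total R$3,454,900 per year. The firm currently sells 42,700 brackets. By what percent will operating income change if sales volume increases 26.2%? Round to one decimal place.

At 42,700 units, contribution = 42,700 × R$214.97 = R$9,179,219.00.
Operating income = contribution − fixed costs = R$9,179,219.00 − R$3,454,900 = R$5,724,319.00.
Degree of operating leverage = R$9,179,219.00 / R$5,724,319.00 = 1.6035.
Operating income changes by 1.6035 × +26.2% = +42.0%.

+42.0%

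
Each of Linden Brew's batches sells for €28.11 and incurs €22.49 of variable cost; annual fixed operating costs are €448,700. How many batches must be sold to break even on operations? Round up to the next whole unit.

Unit CM = price − variable cost = €28.11 − €22.49 = €5.62.
Break-even Q = €448,700 / €5.62 = 79,839.86 → 79,840 batches.

79,840 batches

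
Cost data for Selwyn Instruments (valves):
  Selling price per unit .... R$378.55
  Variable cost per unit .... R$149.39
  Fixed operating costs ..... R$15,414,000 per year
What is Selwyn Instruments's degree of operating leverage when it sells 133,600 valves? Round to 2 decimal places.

Total contribution margin = 133,600 × R$229.16 = R$30,615,776.00.
Operating income = contribution − fixed costs = R$30,615,776.00 − R$15,414,000 = R$15,201,776.00.
DOL = contribution ÷ EBIT = R$30,615,776.00 ÷ R$15,201,776.00 = 2.0140.

2.01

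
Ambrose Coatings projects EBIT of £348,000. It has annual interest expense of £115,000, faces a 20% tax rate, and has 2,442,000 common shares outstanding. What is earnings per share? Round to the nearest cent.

Pre-tax income = £348,000 − £115,000.00 = £233,000.00.
Net income = £233,000.00 × (1 − 0.20) = £186,400.00.
Per share: £186,400.00 / 2,442,000 shares = £0.08.

£0.08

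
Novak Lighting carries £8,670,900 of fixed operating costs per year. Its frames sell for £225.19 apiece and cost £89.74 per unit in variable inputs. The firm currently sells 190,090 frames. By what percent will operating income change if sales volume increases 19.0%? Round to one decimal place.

At 190,090 units, contribution = 190,090 × £135.45 = £25,747,690.50.
EBIT = £25,747,690.50 − £8,670,900 = £17,076,790.50.
Degree of operating leverage = £25,747,690.50 / £17,076,790.50 = 1.5078.
Operating income changes by 1.5078 × +19.0% = +28.6%.

+28.6%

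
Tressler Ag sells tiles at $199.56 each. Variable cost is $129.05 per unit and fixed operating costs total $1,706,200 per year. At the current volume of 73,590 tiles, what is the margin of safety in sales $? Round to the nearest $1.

Contribution margin per unit = $199.56 − $129.05 = $70.51. Break-even units = $1,706,200 ÷ $70.51 = 24,197.99; break-even revenue = 24,197.99 × $199.56 = $4,828,950.11.
Actual sales revenue = 73,590 × $199.56 = $14,685,620.40.
Margin of safety = $14,685,620.40 − $4,828,950.11 = $9,856,670.

$9,856,670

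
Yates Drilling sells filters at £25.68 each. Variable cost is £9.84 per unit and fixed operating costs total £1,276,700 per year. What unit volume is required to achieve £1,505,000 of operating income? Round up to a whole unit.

175,613 filters

Contribution margin per unit = £25.68 − £9.84 = £15.84.
Required volume = (fixed costs + target profit) ÷ CM = (£1,276,700 + £1,505,000) ÷ £15.84 = 175,612.37, so 175,613 filters.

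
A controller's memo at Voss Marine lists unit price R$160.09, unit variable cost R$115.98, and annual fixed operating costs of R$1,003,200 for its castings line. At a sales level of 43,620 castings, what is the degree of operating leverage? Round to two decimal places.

At 43,620 units, contribution = 43,620 × R$44.11 = R$1,924,078.20.
Subtracting fixed costs: EBIT = R$1,924,078.20 − R$1,003,200 = R$920,878.20.
So DOL = total CM / EBIT = R$1,924,078.20 / R$920,878.20 = 2.0894.

2.09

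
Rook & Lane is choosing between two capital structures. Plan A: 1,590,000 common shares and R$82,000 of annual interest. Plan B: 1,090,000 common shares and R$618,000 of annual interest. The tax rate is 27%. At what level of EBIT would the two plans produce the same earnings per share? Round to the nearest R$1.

R$1,786,480

Set EPS_A = EPS_B: (EBIT − R$82,000)(1 − 0.27) ÷ 1,590,000 = (EBIT − R$618,000)(1 − 0.27) ÷ 1,090,000.
The (1 − t) factor cancels: (EBIT − 82,000) × 1,090,000 = (EBIT − 618,000) × 1,590,000.
Solving, EBIT = (618,000·1,590,000 − 82,000·1,090,000) / (1,590,000 − 1,090,000) = 893,240,000,000 / 500,000 = 1,786,480.00.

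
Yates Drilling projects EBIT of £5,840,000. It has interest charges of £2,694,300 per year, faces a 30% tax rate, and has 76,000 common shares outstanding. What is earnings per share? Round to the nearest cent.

Pre-tax income = £5,840,000 − £2,694,300.00 = £3,145,700.00.
After tax at 30%: net income = £3,145,700.00 × 0.70 = £2,201,990.00.
EPS = £2,201,990.00 ÷ 76,000 = £28.97.

£28.97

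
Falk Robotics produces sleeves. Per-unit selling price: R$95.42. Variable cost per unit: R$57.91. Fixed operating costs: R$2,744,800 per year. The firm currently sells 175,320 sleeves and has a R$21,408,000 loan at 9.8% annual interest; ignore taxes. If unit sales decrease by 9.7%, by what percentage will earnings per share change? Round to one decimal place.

-36.8%

Contribution at this volume is 175,320 × R$37.51 = R$6,576,253.20.
EBIT = R$6,576,253.20 − R$2,744,800 = R$3,831,453.20.
Interest = R$2,097,984.00, so EBIT − I = R$1,733,469.20.
DCL = total CM / (EBIT − I) = R$6,576,253.20 / R$1,733,469.20 = 3.7937.
%ΔEPS = DCL × %ΔSales = 3.7937 × -9.7% = -36.8%.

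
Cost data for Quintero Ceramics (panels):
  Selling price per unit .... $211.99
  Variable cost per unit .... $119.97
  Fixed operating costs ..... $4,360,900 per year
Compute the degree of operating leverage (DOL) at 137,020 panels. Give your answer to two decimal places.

Total contribution margin = 137,020 × $92.02 = $12,608,580.40.
EBIT = $12,608,580.40 − $4,360,900 = $8,247,680.40.
Degree of operating leverage = $12,608,580.40 / $8,247,680.40 = 1.5287.

1.53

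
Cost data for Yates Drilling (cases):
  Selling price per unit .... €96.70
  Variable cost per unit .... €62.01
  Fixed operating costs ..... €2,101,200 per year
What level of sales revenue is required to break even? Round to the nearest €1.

€5,857,193

Contribution margin per unit = €96.70 − €62.01 = €34.69, a CM ratio of €34.69 ÷ €96.70 = 0.3587.
Break-even revenue = fixed costs × price ÷ CM = €2,101,200 × €96.70 ÷ €34.69 = €5,857,193.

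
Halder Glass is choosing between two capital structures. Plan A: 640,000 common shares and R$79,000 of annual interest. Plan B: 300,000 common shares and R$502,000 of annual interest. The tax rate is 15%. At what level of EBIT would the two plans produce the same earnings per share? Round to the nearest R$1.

R$875,235

Set EPS_A = EPS_B: (EBIT − R$79,000)(1 − 0.15) ÷ 640,000 = (EBIT − R$502,000)(1 − 0.15) ÷ 300,000.
The (1 − t) factor cancels: (EBIT − 79,000) × 300,000 = (EBIT − 502,000) × 640,000.
Solving, EBIT = (502,000·640,000 − 79,000·300,000) / (640,000 − 300,000) = 297,580,000,000 / 340,000 = 875,235.29.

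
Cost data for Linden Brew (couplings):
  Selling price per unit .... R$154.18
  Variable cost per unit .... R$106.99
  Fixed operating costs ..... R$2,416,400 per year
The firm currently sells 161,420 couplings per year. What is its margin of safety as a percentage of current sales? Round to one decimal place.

68.3%

Contribution margin per unit = R$154.18 − R$106.99 = R$47.19. Break-even units = R$2,416,400 ÷ R$47.19 = 51,205.76; break-even revenue = 51,205.76 × R$154.18 = R$7,894,904.68.
Actual sales revenue = 161,420 × R$154.18 = R$24,887,735.60.
Margin of safety = (R$24,887,735.60 − R$7,894,904.68) ÷ R$24,887,735.60 = 68.3%.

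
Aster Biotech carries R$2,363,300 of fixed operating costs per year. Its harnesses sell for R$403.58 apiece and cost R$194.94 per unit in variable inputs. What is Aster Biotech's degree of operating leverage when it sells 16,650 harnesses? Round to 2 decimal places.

Total contribution margin = 16,650 × R$208.64 = R$3,473,856.00.
Operating income = contribution − fixed costs = R$3,473,856.00 − R$2,363,300 = R$1,110,556.00.
So DOL = total CM / EBIT = R$3,473,856.00 / R$1,110,556.00 = 3.1280.

3.13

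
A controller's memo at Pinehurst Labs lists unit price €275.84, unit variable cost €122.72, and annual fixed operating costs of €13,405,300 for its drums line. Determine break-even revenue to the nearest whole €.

Contribution margin per unit = €275.84 − €122.72 = €153.12, a CM ratio of €153.12 ÷ €275.84 = 0.5551.
Break-even revenue = fixed costs × price ÷ CM = €13,405,300 × €275.84 ÷ €153.12 = €24,149,151.

€24,149,151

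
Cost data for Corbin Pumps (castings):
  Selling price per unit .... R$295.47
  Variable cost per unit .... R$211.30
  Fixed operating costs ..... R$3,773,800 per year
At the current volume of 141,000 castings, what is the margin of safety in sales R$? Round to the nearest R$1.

Contribution margin per unit = R$295.47 − R$211.30 = R$84.17. Break-even units = R$3,773,800 ÷ R$84.17 = 44,835.45; break-even revenue = 44,835.45 × R$295.47 = R$13,247,531.02.
Actual sales revenue = 141,000 × R$295.47 = R$41,661,270.00.
Margin of safety = R$41,661,270.00 − R$13,247,531.02 = R$28,413,739.

R$28,413,739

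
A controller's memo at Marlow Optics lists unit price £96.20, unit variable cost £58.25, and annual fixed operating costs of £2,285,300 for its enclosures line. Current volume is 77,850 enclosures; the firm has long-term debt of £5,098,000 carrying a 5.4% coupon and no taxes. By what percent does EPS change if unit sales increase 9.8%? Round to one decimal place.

At 77,850 units, contribution = 77,850 × £37.95 = £2,954,407.50.
Operating income = contribution − fixed costs = £2,954,407.50 − £2,285,300 = £669,107.50.
Interest = £275,292.00, so EBIT − I = £393,815.50.
DCL = total CM / (EBIT − I) = £2,954,407.50 / £393,815.50 = 7.5020.
EPS therefore changes by 7.5020 × (+9.8%) = +73.5%.

+73.5%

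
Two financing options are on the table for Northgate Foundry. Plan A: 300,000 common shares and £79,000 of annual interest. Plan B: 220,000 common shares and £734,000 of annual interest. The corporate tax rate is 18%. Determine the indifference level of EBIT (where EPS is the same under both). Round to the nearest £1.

At indifference, (EBIT − 79,000)(1 − t)/300,000 = (EBIT − 734,000)(1 − t)/220,000.
Cancelling (1 − t) and cross-multiplying: 220,000·(EBIT − 79,000) = 300,000·(EBIT − 734,000).
Solving, EBIT = (734,000·300,000 − 79,000·220,000) / (300,000 − 220,000) = 202,820,000,000 / 80,000 = 2,535,250.00.

£2,535,250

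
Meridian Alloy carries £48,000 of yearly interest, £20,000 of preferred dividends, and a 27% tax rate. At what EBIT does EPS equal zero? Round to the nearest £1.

£75,397

Grossing the preferred dividend up to pre-tax terms: £20,000 / (1 − 0.27) = £27,397.26.
Financial break-even EBIT = interest + D_p ÷ (1 − t) = £48,000 + £27,397.26 = £75,397.26.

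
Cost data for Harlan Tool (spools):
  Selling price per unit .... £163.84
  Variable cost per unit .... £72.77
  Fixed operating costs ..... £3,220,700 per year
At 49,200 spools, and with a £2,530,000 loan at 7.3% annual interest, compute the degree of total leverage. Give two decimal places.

Total contribution margin = 49,200 × £91.07 = £4,480,644.00.
Subtracting fixed costs: EBIT = £4,480,644.00 − £3,220,700 = £1,259,944.00. Interest = £184,690.00.
DOL = £4,480,644.00 ÷ £1,259,944.00 = 3.5562; DFL = £1,259,944.00 ÷ £1,075,254.00 = 1.1718.
Combined leverage = 3.5562 × 1.1718 = 4.1672.

4.17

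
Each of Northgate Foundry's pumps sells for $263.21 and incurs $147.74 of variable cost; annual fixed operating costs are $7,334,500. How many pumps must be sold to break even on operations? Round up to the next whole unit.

63,519 pumps

Each unit contributes $263.21 − $147.74 = $115.47.
Break-even Q = $7,334,500 / $115.47 = 63,518.66 → 63,519 pumps.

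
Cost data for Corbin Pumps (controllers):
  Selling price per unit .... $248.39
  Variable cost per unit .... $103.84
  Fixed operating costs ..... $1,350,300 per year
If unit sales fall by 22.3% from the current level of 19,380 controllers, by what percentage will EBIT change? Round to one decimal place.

Total contribution margin = 19,380 × $144.55 = $2,801,379.00.
Operating income = contribution − fixed costs = $2,801,379.00 − $1,350,300 = $1,451,079.00.
Degree of operating leverage = $2,801,379.00 / $1,451,079.00 = 1.9305.
%ΔEBIT = DOL × %ΔSales = 1.9305 × -22.3% = -43.1%.

-43.1%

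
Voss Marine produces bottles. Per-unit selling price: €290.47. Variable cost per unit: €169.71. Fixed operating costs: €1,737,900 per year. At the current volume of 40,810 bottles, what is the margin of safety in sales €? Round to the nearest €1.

Each unit contributes €290.47 − €169.71 = €120.76. Break-even units = €1,737,900 ÷ €120.76 = 14,391.35; break-even revenue = 14,391.35 × €290.47 = €4,180,256.82.
Current sales = 40,810 × €290.47 = €11,854,080.70.
Margin of safety = €11,854,080.70 − €4,180,256.82 = €7,673,824.

€7,673,824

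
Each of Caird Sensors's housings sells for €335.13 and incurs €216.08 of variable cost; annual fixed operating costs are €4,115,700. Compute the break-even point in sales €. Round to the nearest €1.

€11,585,842

Contribution margin per unit = €335.13 − €216.08 = €119.05, a CM ratio of €119.05 ÷ €335.13 = 0.3552.
Break-even revenue = fixed costs × price ÷ CM = €4,115,700 × €335.13 ÷ €119.05 = €11,585,842.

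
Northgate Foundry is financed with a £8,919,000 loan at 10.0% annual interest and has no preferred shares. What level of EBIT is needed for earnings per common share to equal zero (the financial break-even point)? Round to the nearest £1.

Annual interest = 10.0% × £8,919,000 = £891,900.00.
With no preferred dividends, EPS = 0 when EBIT exactly covers interest, so the financial break-even EBIT is £891,900.00.

£891,900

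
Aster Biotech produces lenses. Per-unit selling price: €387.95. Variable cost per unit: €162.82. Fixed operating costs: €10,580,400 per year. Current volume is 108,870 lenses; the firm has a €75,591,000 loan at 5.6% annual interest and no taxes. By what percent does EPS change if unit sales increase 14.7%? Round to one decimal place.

Total contribution margin = 108,870 × €225.13 = €24,509,903.10.
Subtracting fixed costs: EBIT = €24,509,903.10 − €10,580,400 = €13,929,503.10.
Interest = €4,233,096.00, so EBIT − I = €9,696,407.10.
DCL = total CM / (EBIT − I) = €24,509,903.10 / €9,696,407.10 = 2.5277.
EPS therefore changes by 2.5277 × (+14.7%) = +37.2%.

+37.2%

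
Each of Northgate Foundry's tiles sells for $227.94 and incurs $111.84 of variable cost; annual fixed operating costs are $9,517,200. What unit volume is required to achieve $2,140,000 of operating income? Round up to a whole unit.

Contribution margin per unit = $227.94 − $111.84 = $116.10.
Need Q such that Q × $116.10 − $9,517,200 = $2,140,000, i.e. Q = $11,657,200 / $116.10 = 100,406.55 → 100,407.

100,407 tiles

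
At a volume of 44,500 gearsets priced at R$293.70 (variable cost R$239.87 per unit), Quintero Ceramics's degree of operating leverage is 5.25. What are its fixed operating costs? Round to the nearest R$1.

R$1,939,162

Total contribution margin = 44,500 × R$53.83 = R$2,395,435.00.
Since DOL = CM ÷ EBIT, EBIT = R$2,395,435.00 ÷ 5.25 = R$456,273.33.
Fixed costs = CM − EBIT = R$2,395,435.00 − R$456,273.33 = R$1,939,162.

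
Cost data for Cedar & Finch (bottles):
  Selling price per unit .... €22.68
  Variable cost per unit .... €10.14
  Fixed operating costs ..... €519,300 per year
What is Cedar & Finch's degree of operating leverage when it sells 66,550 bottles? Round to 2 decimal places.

Contribution at this volume is 66,550 × €12.54 = €834,537.00.
EBIT = €834,537.00 − €519,300 = €315,237.00.
So DOL = total CM / EBIT = €834,537.00 / €315,237.00 = 2.6473.

2.65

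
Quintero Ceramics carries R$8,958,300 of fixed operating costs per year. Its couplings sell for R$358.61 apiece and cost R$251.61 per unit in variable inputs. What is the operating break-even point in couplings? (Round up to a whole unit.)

83,723 couplings

Contribution margin per unit = R$358.61 − R$251.61 = R$107.00.
Break-even Q = R$8,958,300 / R$107.00 = 83,722.43 → 83,723 couplings.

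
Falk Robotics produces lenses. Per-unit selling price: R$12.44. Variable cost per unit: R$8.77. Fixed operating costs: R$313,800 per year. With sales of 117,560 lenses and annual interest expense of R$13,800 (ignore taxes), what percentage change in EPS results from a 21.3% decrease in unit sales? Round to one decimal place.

Total contribution margin = 117,560 × R$3.67 = R$431,445.20.
Operating income = contribution − fixed costs = R$431,445.20 − R$313,800 = R$117,645.20.
Interest = R$13,800.00, so EBIT − I = R$103,845.20.
DCL = total CM / (EBIT − I) = R$431,445.20 / R$103,845.20 = 4.1547.
EPS therefore changes by 4.1547 × (-21.3%) = -88.5%.

-88.5%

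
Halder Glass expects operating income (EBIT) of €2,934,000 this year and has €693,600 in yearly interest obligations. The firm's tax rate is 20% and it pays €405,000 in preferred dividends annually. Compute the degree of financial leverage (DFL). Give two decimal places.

Interest = €693,600.00.
Preferred dividends grossed up pre-tax: €405,000 / (1 − 0.20) = €506,250.00.
DFL = EBIT ÷ [EBIT − I − D_p/(1−t)] = €2,934,000 ÷ [€2,934,000 − €693,600.00 − €506,250.00] = €2,934,000 ÷ €1,734,150.00 = 1.6919.

1.69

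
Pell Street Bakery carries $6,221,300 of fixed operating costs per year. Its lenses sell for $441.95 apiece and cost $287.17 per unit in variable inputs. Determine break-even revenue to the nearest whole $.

$17,763,946

Contribution margin per unit = $441.95 − $287.17 = $154.78, a CM ratio of $154.78 ÷ $441.95 = 0.3502.
Break-even revenue = fixed costs × price ÷ CM = $6,221,300 × $441.95 ÷ $154.78 = $17,763,946.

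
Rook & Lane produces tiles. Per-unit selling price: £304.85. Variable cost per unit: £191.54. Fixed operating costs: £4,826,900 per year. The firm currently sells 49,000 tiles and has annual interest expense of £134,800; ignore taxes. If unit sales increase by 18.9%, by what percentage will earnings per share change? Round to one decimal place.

Contribution at this volume is 49,000 × £113.31 = £5,552,190.00.
Operating income = contribution − fixed costs = £5,552,190.00 − £4,826,900 = £725,290.00.
Interest = £134,800.00, so EBIT − I = £590,490.00.
DCL = total CM / (EBIT − I) = £5,552,190.00 / £590,490.00 = 9.4027.
%ΔEPS = DCL × %ΔSales = 9.4027 × +18.9% = +177.7%.

+177.7%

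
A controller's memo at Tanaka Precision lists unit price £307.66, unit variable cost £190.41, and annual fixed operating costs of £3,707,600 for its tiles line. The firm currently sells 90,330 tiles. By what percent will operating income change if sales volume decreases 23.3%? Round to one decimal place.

Total contribution margin = 90,330 × £117.25 = £10,591,192.50.
Subtracting fixed costs: EBIT = £10,591,192.50 − £3,707,600 = £6,883,592.50.
DOL = contribution ÷ EBIT = £10,591,192.50 ÷ £6,883,592.50 = 1.5386.
So EBIT moves 1.5386 × (-23.3%) = -35.8%.

-35.8%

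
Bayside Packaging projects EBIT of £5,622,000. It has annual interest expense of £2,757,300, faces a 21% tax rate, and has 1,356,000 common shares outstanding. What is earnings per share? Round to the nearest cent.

£1.67

Pre-tax income = £5,622,000 − £2,757,300.00 = £2,864,700.00.
Net income = £2,864,700.00 × (1 − 0.21) = £2,263,113.00.
EPS = £2,263,113.00 ÷ 1,356,000 = £1.67.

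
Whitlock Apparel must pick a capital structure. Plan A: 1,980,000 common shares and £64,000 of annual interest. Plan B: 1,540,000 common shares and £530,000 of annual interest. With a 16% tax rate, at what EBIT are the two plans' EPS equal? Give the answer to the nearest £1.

At indifference, (EBIT − 64,000)(1 − t)/1,980,000 = (EBIT − 530,000)(1 − t)/1,540,000.
The (1 − t) factor cancels: (EBIT − 64,000) × 1,540,000 = (EBIT − 530,000) × 1,980,000.
EBIT × (1,980,000 − 1,540,000) = 530,000 × 1,980,000 − 64,000 × 1,540,000 = 950,840,000,000, so EBIT = 950,840,000,000 ÷ 440,000 = 2,161,000.00.

£2,161,000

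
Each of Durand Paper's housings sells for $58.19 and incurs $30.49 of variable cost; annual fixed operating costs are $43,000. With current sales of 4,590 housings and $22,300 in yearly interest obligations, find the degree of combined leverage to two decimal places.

2.06

Contribution at this volume is 4,590 × $27.70 = $127,143.00.
Subtracting fixed costs: EBIT = $127,143.00 − $43,000 = $84,143.00. Interest = $22,300.00, so EBIT − I = $61,843.00.
Degree of total leverage = total CM / (EBIT − interest) = $127,143.00 / $61,843.00 = 2.0559.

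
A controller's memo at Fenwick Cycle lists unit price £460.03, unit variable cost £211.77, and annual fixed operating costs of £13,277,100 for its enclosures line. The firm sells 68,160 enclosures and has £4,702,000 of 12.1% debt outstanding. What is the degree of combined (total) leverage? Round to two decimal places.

5.50

Total contribution margin = 68,160 × £248.26 = £16,921,401.60.
EBIT = £16,921,401.60 − £13,277,100 = £3,644,301.60. Interest = £568,942.00.
DOL = £16,921,401.60 ÷ £3,644,301.60 = 4.6432; DFL = £3,644,301.60 ÷ £3,075,359.60 = 1.1850.
Combined leverage = 4.6432 × 1.1850 = 5.5022.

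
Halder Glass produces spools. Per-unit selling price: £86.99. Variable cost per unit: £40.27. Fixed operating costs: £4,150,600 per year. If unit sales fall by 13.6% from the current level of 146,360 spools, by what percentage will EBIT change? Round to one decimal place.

Total contribution margin = 146,360 × £46.72 = £6,837,939.20.
EBIT = £6,837,939.20 − £4,150,600 = £2,687,339.20.
DOL = contribution ÷ EBIT = £6,837,939.20 ÷ £2,687,339.20 = 2.5445.
So EBIT moves 2.5445 × (-13.6%) = -34.6%.

-34.6%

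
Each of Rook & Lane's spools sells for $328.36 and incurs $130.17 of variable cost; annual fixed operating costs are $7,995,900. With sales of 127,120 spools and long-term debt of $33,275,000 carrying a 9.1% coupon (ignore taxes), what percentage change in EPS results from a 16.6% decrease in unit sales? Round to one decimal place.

-29.5%

At 127,120 units, contribution = 127,120 × $198.19 = $25,193,912.80.
EBIT = $25,193,912.80 − $7,995,900 = $17,198,012.80.
Interest = $3,028,025.00, so EBIT − I = $14,169,987.80.
Degree of combined leverage = contribution ÷ (EBIT − I) = $25,193,912.80 ÷ $14,169,987.80 = 1.7780.
EPS therefore changes by 1.7780 × (-16.6%) = -29.5%.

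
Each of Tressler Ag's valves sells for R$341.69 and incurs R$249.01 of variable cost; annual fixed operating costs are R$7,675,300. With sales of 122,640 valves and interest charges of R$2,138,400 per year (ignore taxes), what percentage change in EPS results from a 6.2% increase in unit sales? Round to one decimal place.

+45.4%

Total contribution margin = 122,640 × R$92.68 = R$11,366,275.20.
Subtracting fixed costs: EBIT = R$11,366,275.20 − R$7,675,300 = R$3,690,975.20.
After interest of R$2,138,400.00, pre-tax earnings = R$1,552,575.20.
Degree of combined leverage = contribution ÷ (EBIT − I) = R$11,366,275.20 ÷ R$1,552,575.20 = 7.3209.
EPS therefore changes by 7.3209 × (+6.2%) = +45.4%.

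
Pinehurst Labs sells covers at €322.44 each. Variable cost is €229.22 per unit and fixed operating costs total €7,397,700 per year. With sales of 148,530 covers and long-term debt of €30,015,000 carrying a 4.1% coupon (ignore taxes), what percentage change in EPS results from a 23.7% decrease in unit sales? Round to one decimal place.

Contribution at this volume is 148,530 × €93.22 = €13,845,966.60.
Operating income = contribution − fixed costs = €13,845,966.60 − €7,397,700 = €6,448,266.60.
After interest of €1,230,615.00, pre-tax earnings = €5,217,651.60.
DCL = total CM / (EBIT − I) = €13,845,966.60 / €5,217,651.60 = 2.6537.
%ΔEPS = DCL × %ΔSales = 2.6537 × -23.7% = -62.9%.

-62.9%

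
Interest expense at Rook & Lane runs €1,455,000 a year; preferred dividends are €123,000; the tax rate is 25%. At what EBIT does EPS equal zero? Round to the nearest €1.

Grossing the preferred dividend up to pre-tax terms: €123,000 / (1 − 0.25) = €164,000.00.
Financial break-even EBIT = interest + D_p ÷ (1 − t) = €1,455,000 + €164,000.00 = €1,619,000.00.

€1,619,000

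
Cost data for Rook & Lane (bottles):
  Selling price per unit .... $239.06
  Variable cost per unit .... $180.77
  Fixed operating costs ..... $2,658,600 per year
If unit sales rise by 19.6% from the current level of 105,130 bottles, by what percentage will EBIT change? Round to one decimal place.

At 105,130 units, contribution = 105,130 × $58.29 = $6,128,027.70.
Subtracting fixed costs: EBIT = $6,128,027.70 − $2,658,600 = $3,469,427.70.
DOL = contribution ÷ EBIT = $6,128,027.70 ÷ $3,469,427.70 = 1.7663.
Operating income changes by 1.7663 × +19.6% = +34.6%.

+34.6%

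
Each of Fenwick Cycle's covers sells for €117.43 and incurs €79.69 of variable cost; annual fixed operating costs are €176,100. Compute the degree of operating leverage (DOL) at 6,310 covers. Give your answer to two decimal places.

Contribution at this volume is 6,310 × €37.74 = €238,139.40.
EBIT = €238,139.40 − €176,100 = €62,039.40.
Degree of operating leverage = €238,139.40 / €62,039.40 = 3.8385.

3.84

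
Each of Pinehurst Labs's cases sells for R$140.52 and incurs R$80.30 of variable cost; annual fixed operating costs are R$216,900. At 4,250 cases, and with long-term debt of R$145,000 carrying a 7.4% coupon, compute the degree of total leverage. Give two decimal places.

9.04

Total contribution margin = 4,250 × R$60.22 = R$255,935.00.
Operating income = contribution − fixed costs = R$255,935.00 − R$216,900 = R$39,035.00. Interest = R$10,730.00, so EBIT − I = R$28,305.00.
DCL = contribution ÷ (EBIT − I) = R$255,935.00 ÷ R$28,305.00 = 9.0420.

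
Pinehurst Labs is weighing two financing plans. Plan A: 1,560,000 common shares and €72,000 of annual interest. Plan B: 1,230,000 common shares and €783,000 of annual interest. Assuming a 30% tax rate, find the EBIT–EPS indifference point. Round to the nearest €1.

€3,433,091

Set EPS_A = EPS_B: (EBIT − €72,000)(1 − 0.30) ÷ 1,560,000 = (EBIT − €783,000)(1 − 0.30) ÷ 1,230,000.
The (1 − t) factor cancels: (EBIT − 72,000) × 1,230,000 = (EBIT − 783,000) × 1,560,000.
EBIT × (1,560,000 − 1,230,000) = 783,000 × 1,560,000 − 72,000 × 1,230,000 = 1,132,920,000,000, so EBIT = 1,132,920,000,000 ÷ 330,000 = 3,433,090.91.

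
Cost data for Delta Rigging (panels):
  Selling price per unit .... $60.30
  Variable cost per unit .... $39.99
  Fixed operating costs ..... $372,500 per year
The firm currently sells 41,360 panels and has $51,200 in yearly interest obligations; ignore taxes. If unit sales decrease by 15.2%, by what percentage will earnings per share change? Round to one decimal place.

-30.7%

Contribution at this volume is 41,360 × $20.31 = $840,021.60.
Subtracting fixed costs: EBIT = $840,021.60 − $372,500 = $467,521.60.
Interest = $51,200.00, so EBIT − I = $416,321.60.
Degree of combined leverage = contribution ÷ (EBIT − I) = $840,021.60 ÷ $416,321.60 = 2.0177.
EPS therefore changes by 2.0177 × (-15.2%) = -30.7%.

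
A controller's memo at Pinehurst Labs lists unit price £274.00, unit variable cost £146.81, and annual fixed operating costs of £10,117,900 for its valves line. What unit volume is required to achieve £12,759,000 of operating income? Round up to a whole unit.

179,864 valves

Each unit contributes £274.00 − £146.81 = £127.19.
Need Q such that Q × £127.19 − £10,117,900 = £12,759,000, i.e. Q = £22,876,900 / £127.19 = 179,863.98 → 179,864.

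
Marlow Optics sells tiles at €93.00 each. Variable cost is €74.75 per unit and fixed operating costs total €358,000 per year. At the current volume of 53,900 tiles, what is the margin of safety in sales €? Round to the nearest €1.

Each unit contributes €93.00 − €74.75 = €18.25. Break-even units = €358,000 ÷ €18.25 = 19,616.44; break-even revenue = 19,616.44 × €93.00 = €1,824,328.77.
Current sales = 53,900 × €93.00 = €5,012,700.00.
Margin of safety = €5,012,700.00 − €1,824,328.77 = €3,188,371.

€3,188,371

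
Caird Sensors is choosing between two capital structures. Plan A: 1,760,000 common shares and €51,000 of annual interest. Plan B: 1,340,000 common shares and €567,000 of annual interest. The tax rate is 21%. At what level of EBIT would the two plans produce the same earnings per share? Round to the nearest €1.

At indifference, (EBIT − 51,000)(1 − t)/1,760,000 = (EBIT − 567,000)(1 − t)/1,340,000.
Cancelling (1 − t) and cross-multiplying: 1,340,000·(EBIT − 51,000) = 1,760,000·(EBIT − 567,000).
Solving, EBIT = (567,000·1,760,000 − 51,000·1,340,000) / (1,760,000 − 1,340,000) = 929,580,000,000 / 420,000 = 2,213,285.71.

€2,213,286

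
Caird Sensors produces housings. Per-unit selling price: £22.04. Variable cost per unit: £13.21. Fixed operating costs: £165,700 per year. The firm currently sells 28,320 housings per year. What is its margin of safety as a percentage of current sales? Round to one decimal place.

Each unit contributes £22.04 − £13.21 = £8.83. Break-even units = £165,700 ÷ £8.83 = 18,765.57; break-even revenue = 18,765.57 × £22.04 = £413,593.20.
Current sales = 28,320 × £22.04 = £624,172.80.
Margin of safety = (£624,172.80 − £413,593.20) ÷ £624,172.80 = 33.7%.

33.7%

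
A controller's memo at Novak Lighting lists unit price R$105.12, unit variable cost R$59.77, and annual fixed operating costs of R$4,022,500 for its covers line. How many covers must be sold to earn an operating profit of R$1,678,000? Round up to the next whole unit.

125,701 covers

Unit CM = price − variable cost = R$105.12 − R$59.77 = R$45.35.
Required volume = (fixed costs + target profit) ÷ CM = (R$4,022,500 + R$1,678,000) ÷ R$45.35 = 125,700.11, so 125,701 covers.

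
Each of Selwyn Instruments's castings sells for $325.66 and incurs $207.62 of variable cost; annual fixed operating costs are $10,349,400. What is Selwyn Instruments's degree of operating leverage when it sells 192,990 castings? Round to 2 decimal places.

Contribution at this volume is 192,990 × $118.04 = $22,780,539.60.
Operating income = contribution − fixed costs = $22,780,539.60 − $10,349,400 = $12,431,139.60.
So DOL = total CM / EBIT = $22,780,539.60 / $12,431,139.60 = 1.8325.

1.83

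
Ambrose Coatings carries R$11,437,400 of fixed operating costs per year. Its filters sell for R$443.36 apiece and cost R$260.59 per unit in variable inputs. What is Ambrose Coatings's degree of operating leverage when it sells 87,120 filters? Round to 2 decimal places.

Contribution at this volume is 87,120 × R$182.77 = R$15,922,922.40.
EBIT = R$15,922,922.40 − R$11,437,400 = R$4,485,522.40.
So DOL = total CM / EBIT = R$15,922,922.40 / R$4,485,522.40 = 3.5498.

3.55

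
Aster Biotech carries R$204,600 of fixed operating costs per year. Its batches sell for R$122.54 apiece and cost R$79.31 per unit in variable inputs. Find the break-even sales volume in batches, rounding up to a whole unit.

Each unit contributes R$122.54 − R$79.31 = R$43.23.
Units to break even: R$204,600 ÷ R$43.23 = 4,732.82, rounded up to 4,733.

4,733 batches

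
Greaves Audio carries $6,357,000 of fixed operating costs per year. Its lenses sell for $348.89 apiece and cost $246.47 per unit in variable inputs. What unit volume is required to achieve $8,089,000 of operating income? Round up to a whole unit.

Unit CM = price − variable cost = $348.89 − $246.47 = $102.42.
Units = (FC + target) / CM = ($6,357,000 + $8,089,000) / $102.42 = 141,046.67, so 141,047 lenses.

141,047 lenses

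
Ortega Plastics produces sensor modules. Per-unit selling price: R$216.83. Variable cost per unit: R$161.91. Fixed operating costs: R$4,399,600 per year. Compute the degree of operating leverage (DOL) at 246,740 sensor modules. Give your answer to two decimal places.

1.48

Contribution at this volume is 246,740 × R$54.92 = R$13,550,960.80.
EBIT = R$13,550,960.80 − R$4,399,600 = R$9,151,360.80.
DOL = contribution ÷ EBIT = R$13,550,960.80 ÷ R$9,151,360.80 = 1.4808.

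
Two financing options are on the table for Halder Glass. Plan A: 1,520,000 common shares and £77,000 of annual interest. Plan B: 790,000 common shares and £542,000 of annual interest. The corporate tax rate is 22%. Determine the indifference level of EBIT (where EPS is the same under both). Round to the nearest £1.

£1,045,219

At indifference, (EBIT − 77,000)(1 − t)/1,520,000 = (EBIT − 542,000)(1 − t)/790,000.
Cancelling (1 − t) and cross-multiplying: 790,000·(EBIT − 77,000) = 1,520,000·(EBIT − 542,000).
EBIT × (1,520,000 − 790,000) = 542,000 × 1,520,000 − 77,000 × 790,000 = 763,010,000,000, so EBIT = 763,010,000,000 ÷ 730,000 = 1,045,219.18.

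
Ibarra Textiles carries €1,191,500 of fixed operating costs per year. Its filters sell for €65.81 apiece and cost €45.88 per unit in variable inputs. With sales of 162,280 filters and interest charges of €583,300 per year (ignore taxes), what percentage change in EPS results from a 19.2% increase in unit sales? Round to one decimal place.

At 162,280 units, contribution = 162,280 × €19.93 = €3,234,240.40.
Operating income = contribution − fixed costs = €3,234,240.40 − €1,191,500 = €2,042,740.40.
After interest of €583,300.00, pre-tax earnings = €1,459,440.40.
Degree of combined leverage = contribution ÷ (EBIT − I) = €3,234,240.40 ÷ €1,459,440.40 = 2.2161.
%ΔEPS = DCL × %ΔSales = 2.2161 × +19.2% = +42.5%.

+42.5%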